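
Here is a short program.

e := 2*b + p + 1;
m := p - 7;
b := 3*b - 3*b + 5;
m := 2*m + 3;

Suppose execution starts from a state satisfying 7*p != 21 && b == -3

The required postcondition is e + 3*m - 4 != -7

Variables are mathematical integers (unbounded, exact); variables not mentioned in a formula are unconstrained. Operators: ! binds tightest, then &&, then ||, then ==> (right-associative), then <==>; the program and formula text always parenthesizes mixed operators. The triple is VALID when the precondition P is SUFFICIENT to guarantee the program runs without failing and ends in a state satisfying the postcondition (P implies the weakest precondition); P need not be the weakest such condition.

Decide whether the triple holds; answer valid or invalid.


Working backward. After the program, the postcondition e + 3*m - 4 != -7 must hold; in canonical form it is e + 3*m != -3.
Before m := 2*m + 3: e + 6*m != -12
Before b := 3*b - 3*b + 5: e + 6*m != -12
Before m := p - 7: e + 6*p != 30
Before e := 2*b + p + 1: 2*b + 7*p != 29
The weakest precondition is 2*b + 7*p != 29.
Check whether 7*p != 21 && b == -3 implies it.
Countermodel: at the initial state b = -3, p = 5, the precondition holds but the weakest precondition fails.
Answer: invalid


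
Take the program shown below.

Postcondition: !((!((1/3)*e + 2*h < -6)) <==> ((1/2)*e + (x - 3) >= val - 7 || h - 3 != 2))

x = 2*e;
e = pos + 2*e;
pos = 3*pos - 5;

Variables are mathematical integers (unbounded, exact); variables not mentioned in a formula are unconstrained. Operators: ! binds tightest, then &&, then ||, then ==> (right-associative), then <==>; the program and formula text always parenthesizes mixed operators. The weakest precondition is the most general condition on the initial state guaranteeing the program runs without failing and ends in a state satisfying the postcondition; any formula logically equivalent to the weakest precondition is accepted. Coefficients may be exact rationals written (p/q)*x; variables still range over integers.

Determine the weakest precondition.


Working backward. After the program, the postcondition !((!((1/3)*e + 2*h < -6)) <==> ((1/2)*e + (x - 3) >= val - 7 || h - 3 != 2)) must hold; in canonical form it is !((!((1/3)*e + 2*h < -6)) <==> ((1/2)*e + x >= val - 4 || h != 5)).
Before pos := 3*pos - 5: !((!((1/3)*e + 2*h < -6)) <==> ((1/2)*e + x >= val - 4 || h != 5))
Before e := pos + 2*e: !((!((2/3)*e + 2*h + (1/3)*pos < -6)) <==> (e + (1/2)*pos + x >= val - 4 || h != 5))
Before x := 2*e: !((!((2/3)*e + 2*h + (1/3)*pos < -6)) <==> (3*e + (1/2)*pos >= val - 4 || h != 5))
Answer: WP = !((!((2/3)*e + 2*h + (1/3)*pos < -6)) <==> (3*e + (1/2)*pos >= val - 4 || h != 5))


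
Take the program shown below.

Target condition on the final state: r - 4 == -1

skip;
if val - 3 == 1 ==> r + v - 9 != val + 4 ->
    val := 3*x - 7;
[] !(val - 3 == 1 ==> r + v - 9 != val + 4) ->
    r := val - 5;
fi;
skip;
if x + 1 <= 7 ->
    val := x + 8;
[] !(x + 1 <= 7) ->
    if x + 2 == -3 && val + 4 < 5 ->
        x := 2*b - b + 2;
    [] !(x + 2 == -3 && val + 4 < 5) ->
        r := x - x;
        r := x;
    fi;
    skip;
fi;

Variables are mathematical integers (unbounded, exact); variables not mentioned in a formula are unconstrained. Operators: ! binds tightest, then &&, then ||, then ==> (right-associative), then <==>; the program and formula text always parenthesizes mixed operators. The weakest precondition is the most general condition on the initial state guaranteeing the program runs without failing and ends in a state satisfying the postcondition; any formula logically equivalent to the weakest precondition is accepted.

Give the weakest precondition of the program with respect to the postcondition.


Working backward. After the program, the postcondition r - 4 == -1 must hold; in canonical form it is r == 3.
Then branch requires r == 3; else branch requires ((x == -5 && val < 1) ==> r == 3) && ((!(x == -5 && val < 1)) ==> x == 3).
Before the if: (x <= 6 ==> r == 3) && ((!(x <= 6)) ==> (((x == -5 && val < 1) ==> r == 3) && ((!(x == -5 && val < 1)) ==> x == 3)))
Before skip: (x <= 6 ==> r == 3) && ((!(x <= 6)) ==> (((x == -5 && val < 1) ==> r == 3) && ((!(x == -5 && val < 1)) ==> x == 3)))
Then branch requires (x <= 6 ==> r == 3) && ((!(x <= 6)) ==> (((x == -5 && 3*x < 8) ==> r == 3) && ((!(x == -5 && 3*x < 8)) ==> x == 3))); else branch requires (x <= 6 ==> val == 8) && ((!(x <= 6)) ==> (((x == -5 && val < 1) ==> val == 8) && ((!(x == -5 && val < 1)) ==> x == 3))).
Before the if: ((val == 4 ==> r + v != val + 13) ==> ((x <= 6 ==> r == 3) && ((!(x <= 6)) ==> (((x == -5 && 3*x < 8) ==> r == 3) && ((!(x == -5 && 3*x < 8)) ==> x == 3))))) && ((!(val == 4 ==> r + v != val + 13)) ==> ((x <= 6 ==> val == 8) && ((!(x <= 6)) ==> (((x == -5 && val < 1) ==> val == 8) && ((!(x == -5 && val < 1)) ==> x == 3)))))
Before skip: ((val == 4 ==> r + v != val + 13) ==> ((x <= 6 ==> r == 3) && ((!(x <= 6)) ==> (((x == -5 && 3*x < 8) ==> r == 3) && ((!(x == -5 && 3*x < 8)) ==> x == 3))))) && ((!(val == 4 ==> r + v != val + 13)) ==> ((x <= 6 ==> val == 8) && ((!(x <= 6)) ==> (((x == -5 && val < 1) ==> val == 8) && ((!(x == -5 && val < 1)) ==> x == 3)))))
Answer: WP = ((val == 4 ==> r + v != val + 13) ==> ((x <= 6 ==> r == 3) && ((!(x <= 6)) ==> (((x == -5 && 3*x < 8) ==> r == 3) && ((!(x == -5 && 3*x < 8)) ==> x == 3))))) && ((!(val == 4 ==> r + v != val + 13)) ==> ((x <= 6 ==> val == 8) && ((!(x <= 6)) ==> (((x == -5 && val < 1) ==> val == 8) && ((!(x == -5 && val < 1)) ==> x == 3)))))


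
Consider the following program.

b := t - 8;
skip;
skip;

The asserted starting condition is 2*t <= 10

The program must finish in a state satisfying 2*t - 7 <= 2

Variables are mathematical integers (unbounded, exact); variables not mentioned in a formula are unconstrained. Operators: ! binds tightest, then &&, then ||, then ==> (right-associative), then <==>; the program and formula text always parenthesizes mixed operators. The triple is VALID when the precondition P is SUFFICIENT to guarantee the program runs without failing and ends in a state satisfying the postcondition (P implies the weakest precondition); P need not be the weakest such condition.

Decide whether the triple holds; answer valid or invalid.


Working backward. After the program, the postcondition 2*t - 7 <= 2 must hold; in canonical form it is 2*t <= 9.
Before skip: 2*t <= 9
Before skip: 2*t <= 9
Before b := t - 8: 2*t <= 9
The weakest precondition is 2*t <= 9.
Check whether 2*t <= 10 implies it.
Countermodel: at the initial state t = 5, the precondition holds but the weakest precondition fails.
Answer: invalid


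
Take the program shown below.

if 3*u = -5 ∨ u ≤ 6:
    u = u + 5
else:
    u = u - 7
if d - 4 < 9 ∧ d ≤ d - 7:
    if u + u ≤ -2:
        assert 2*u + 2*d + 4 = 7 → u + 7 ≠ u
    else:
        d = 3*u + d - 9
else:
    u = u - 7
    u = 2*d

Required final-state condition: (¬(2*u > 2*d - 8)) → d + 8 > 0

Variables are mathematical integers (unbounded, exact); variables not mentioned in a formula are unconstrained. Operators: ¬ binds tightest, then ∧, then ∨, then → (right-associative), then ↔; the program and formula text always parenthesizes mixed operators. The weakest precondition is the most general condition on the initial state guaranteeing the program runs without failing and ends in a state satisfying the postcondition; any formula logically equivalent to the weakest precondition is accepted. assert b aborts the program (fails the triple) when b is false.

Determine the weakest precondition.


Working backward. After the program, the postcondition (¬(2*u > 2*d - 8)) → d + 8 > 0 must hold; in canonical form it is (¬(2*u > 2*d - 8)) → d > -8.
Then branch requires (2*u ≤ -2 → ((¬(2*u > 2*d - 8)) → d > -8)) ∧ ((¬(2*u ≤ -2)) → ((¬(2*d + 4*u < 26)) → d + 3*u > 1)); else branch requires (¬(2*d > -8)) → d > -8.
Before the if: (¬(2*d > -8)) → d > -8
Then branch requires (¬(2*d > -8)) → d > -8; else branch requires (¬(2*d > -8)) → d > -8.
Before the if: ((3*u = -5 ∨ u ≤ 6) → ((¬(2*d > -8)) → d > -8)) ∧ ((¬(3*u = -5 ∨ u ≤ 6)) → ((¬(2*d > -8)) → d > -8))
Answer: WP = ((3*u = -5 ∨ u ≤ 6) → ((¬(2*d > -8)) → d > -8)) ∧ ((¬(3*u = -5 ∨ u ≤ 6)) → ((¬(2*d > -8)) → d > -8))


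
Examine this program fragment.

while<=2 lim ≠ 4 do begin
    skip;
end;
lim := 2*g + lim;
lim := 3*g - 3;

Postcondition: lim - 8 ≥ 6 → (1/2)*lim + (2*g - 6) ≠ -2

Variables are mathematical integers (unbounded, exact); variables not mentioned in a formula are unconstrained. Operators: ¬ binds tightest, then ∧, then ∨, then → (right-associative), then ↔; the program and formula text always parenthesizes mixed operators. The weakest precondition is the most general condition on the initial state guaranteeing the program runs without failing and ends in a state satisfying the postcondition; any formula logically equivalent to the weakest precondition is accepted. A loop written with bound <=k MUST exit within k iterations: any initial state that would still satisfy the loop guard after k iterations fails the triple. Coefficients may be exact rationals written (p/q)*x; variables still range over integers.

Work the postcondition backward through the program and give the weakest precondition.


Working backward. After the program, the postcondition lim - 8 ≥ 6 → (1/2)*lim + (2*g - 6) ≠ -2 must hold; in canonical form it is lim ≥ 14 → 2*g + (1/2)*lim ≠ 4.
Before lim := 3*g - 3: 3*g ≥ 17 → (7/2)*g ≠ 11/2
Before lim := 2*g + lim: 3*g ≥ 17 → (7/2)*g ≠ 11/2
Before the loop (bound <=2), unroll the exhaustion recursion (WP_0 = exit-now case; WP_j = one more guarded iteration, up to j = 2):
  WP_0: (¬(lim ≠ 4)) ∧ (3*g ≥ 17 → (7/2)*g ≠ 11/2)
  WP_1: (lim ≠ 4 → ((¬(lim ≠ 4)) ∧ (3*g ≥ 17 → (7/2)*g ≠ 11/2))) ∧ ((¬(lim ≠ 4)) → (3*g ≥ 17 → (7/2)*g ≠ 11/2))
  WP_2: (lim ≠ 4 → ((lim ≠ 4 → ((¬(lim ≠ 4)) ∧ (3*g ≥ 17 → (7/2)*g ≠ 11/2))) ∧ ((¬(lim ≠ 4)) → (3*g ≥ 17 → (7/2)*g ≠ 11/2)))) ∧ ((¬(lim ≠ 4)) → (3*g ≥ 17 → (7/2)*g ≠ 11/2))
So before the loop: (lim ≠ 4 → ((lim ≠ 4 → ((¬(lim ≠ 4)) ∧ (3*g ≥ 17 → (7/2)*g ≠ 11/2))) ∧ ((¬(lim ≠ 4)) → (3*g ≥ 17 → (7/2)*g ≠ 11/2)))) ∧ ((¬(lim ≠ 4)) → (3*g ≥ 17 → (7/2)*g ≠ 11/2))
Answer: WP = (lim ≠ 4 → ((lim ≠ 4 → ((¬(lim ≠ 4)) ∧ (3*g ≥ 17 → (7/2)*g ≠ 11/2))) ∧ ((¬(lim ≠ 4)) → (3*g ≥ 17 → (7/2)*g ≠ 11/2)))) ∧ ((¬(lim ≠ 4)) → (3*g ≥ 17 → (7/2)*g ≠ 11/2))


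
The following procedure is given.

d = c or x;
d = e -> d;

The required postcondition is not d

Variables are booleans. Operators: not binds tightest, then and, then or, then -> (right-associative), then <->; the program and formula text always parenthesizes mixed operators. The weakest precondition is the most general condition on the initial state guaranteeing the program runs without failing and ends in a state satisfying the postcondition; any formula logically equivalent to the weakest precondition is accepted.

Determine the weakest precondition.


Working backward. After the program, not d must hold.
Before d := e -> d: not (e -> d)
Before d := c or x: not (e -> (c or x))
Answer: WP = not (e -> (c or x))


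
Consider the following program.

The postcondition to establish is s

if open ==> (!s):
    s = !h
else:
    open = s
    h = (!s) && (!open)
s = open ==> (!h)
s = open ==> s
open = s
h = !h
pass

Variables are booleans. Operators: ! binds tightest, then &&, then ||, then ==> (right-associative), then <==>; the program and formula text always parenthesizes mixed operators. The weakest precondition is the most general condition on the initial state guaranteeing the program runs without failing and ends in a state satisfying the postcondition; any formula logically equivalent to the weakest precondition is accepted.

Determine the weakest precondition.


Working backward. After the program, s must hold.
Before skip: s
Before h := !h: s
Before open := s: s
Before s := open ==> s: open ==> s
Before s := open ==> (!h): open ==> (open ==> (!h))
Then branch requires open ==> (open ==> (!h)); else branch requires true.
Before the if: (open ==> (!s)) ==> (open ==> (open ==> (!h)))
Answer: WP = (open ==> (!s)) ==> (open ==> (open ==> (!h)))


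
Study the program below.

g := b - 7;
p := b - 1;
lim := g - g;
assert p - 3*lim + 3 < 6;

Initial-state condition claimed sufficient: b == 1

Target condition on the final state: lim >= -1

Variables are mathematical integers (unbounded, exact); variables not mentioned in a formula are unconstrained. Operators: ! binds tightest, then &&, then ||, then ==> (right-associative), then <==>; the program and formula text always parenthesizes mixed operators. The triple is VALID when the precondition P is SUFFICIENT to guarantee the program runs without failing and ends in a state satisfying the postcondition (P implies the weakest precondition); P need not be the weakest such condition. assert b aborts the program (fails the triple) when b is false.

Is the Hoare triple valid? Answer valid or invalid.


Working backward. After the program, lim >= -1 must hold.
Before assert p - 3*lim + 3 < 6: p < 3*lim + 3 && lim >= -1
Before lim := g - g: p < 3
Before p := b - 1: b < 4
Before g := b - 7: b < 4
The weakest precondition is b < 4.
Check whether b == 1 implies it.
Every state satisfying the precondition satisfies the weakest precondition: the implication holds.
Answer: valid


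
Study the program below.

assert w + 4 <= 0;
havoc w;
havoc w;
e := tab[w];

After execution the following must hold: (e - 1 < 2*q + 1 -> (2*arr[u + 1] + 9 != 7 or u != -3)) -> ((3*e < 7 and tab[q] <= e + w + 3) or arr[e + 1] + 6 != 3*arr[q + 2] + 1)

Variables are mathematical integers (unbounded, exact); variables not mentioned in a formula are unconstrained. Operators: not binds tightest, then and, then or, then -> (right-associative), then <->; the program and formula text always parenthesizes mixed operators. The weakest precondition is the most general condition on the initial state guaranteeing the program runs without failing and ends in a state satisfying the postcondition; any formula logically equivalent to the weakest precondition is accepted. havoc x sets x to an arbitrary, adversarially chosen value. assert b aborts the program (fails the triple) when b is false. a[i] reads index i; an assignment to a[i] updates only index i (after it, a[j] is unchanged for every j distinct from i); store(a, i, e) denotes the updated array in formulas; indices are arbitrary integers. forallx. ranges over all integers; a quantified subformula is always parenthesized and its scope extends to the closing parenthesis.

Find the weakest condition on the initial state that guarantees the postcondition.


Working backward. After the program, the postcondition (e - 1 < 2*q + 1 -> (2*arr[u + 1] + 9 != 7 or u != -3)) -> ((3*e < 7 and tab[q] <= e + w + 3) or arr[e + 1] + 6 != 3*arr[q + 2] + 1) must hold; in canonical form it is (e < 2*q + 2 -> (2*arr[u + 1] != -2 or u != -3)) -> ((3*e < 7 and tab[q] <= e + w + 3) or arr[e + 1] != 3*arr[q + 2] - 5).
Before e := tab[w]: (tab[w] < 2*q + 2 -> (2*arr[u + 1] != -2 or u != -3)) -> ((3*tab[w] < 7 and tab[q] <= tab[w] + w + 3) or arr[tab[w] + 1] != 3*arr[q + 2] - 5)
Before havoc w: forall w_1. ((tab[w_1] < 2*q + 2 -> (2*arr[u + 1] != -2 or u != -3)) -> ((3*tab[w_1] < 7 and tab[q] <= tab[w_1] + w_1 + 3) or arr[tab[w_1] + 1] != 3*arr[q + 2] - 5))
Before havoc w: forall w_1. ((tab[w_1] < 2*q + 2 -> (2*arr[u + 1] != -2 or u != -3)) -> ((3*tab[w_1] < 7 and tab[q] <= tab[w_1] + w_1 + 3) or arr[tab[w_1] + 1] != 3*arr[q + 2] - 5))
Before assert w + 4 <= 0: w <= -4 and (forall w_1. ((tab[w_1] < 2*q + 2 -> (2*arr[u + 1] != -2 or u != -3)) -> ((3*tab[w_1] < 7 and tab[q] <= tab[w_1] + w_1 + 3) or arr[tab[w_1] + 1] != 3*arr[q + 2] - 5)))
Answer: WP = w <= -4 and (forall w_1. ((tab[w_1] < 2*q + 2 -> (2*arr[u + 1] != -2 or u != -3)) -> ((3*tab[w_1] < 7 and tab[q] <= tab[w_1] + w_1 + 3) or arr[tab[w_1] + 1] != 3*arr[q + 2] - 5)))


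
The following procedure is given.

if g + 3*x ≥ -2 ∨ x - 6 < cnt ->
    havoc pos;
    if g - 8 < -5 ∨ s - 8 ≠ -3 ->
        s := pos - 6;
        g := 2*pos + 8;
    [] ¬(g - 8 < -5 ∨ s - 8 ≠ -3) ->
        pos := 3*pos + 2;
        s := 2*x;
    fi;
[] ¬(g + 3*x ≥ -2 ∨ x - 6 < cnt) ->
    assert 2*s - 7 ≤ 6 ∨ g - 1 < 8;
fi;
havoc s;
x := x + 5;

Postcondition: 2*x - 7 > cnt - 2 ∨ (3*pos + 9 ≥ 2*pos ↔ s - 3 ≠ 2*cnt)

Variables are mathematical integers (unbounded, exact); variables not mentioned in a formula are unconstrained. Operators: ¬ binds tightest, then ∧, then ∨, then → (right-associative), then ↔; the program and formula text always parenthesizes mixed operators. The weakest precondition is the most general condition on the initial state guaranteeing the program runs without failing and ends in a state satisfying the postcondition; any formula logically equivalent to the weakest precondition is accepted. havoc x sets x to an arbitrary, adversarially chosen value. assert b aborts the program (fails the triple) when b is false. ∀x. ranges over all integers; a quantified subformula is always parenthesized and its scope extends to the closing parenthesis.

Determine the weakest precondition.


Working backward. After the program, the postcondition 2*x - 7 > cnt - 2 ∨ (3*pos + 9 ≥ 2*pos ↔ s - 3 ≠ 2*cnt) must hold; in canonical form it is 2*x > cnt + 5 ∨ (pos ≥ -9 ↔ s ≠ 2*cnt + 3).
Before x := x + 5: 2*x > cnt - 5 ∨ (pos ≥ -9 ↔ s ≠ 2*cnt + 3)
Before havoc s: ∀s_1. (2*x > cnt - 5 ∨ (pos ≥ -9 ↔ s_1 ≠ 2*cnt + 3))
Then branch requires ∀pos_1. (((g < 3 ∨ s ≠ 5) → (∀s_1. (2*x > cnt - 5 ∨ (pos_1 ≥ -9 ↔ s_1 ≠ 2*cnt + 3)))) ∧ ((¬(g < 3 ∨ s ≠ 5)) → (∀s_1. (2*x > cnt - 5 ∨ (3*pos_1 ≥ -11 ↔ s_1 ≠ 2*cnt + 3))))); else branch requires (2*s ≤ 13 ∨ g < 9) ∧ (∀s_1. (2*x > cnt - 5 ∨ (pos ≥ -9 ↔ s_1 ≠ 2*cnt + 3))).
Before the if: ((g + 3*x ≥ -2 ∨ x < cnt + 6) → (∀pos_1. (((g < 3 ∨ s ≠ 5) → (∀s_1. (2*x > cnt - 5 ∨ (pos_1 ≥ -9 ↔ s_1 ≠ 2*cnt + 3)))) ∧ ((¬(g < 3 ∨ s ≠ 5)) → (∀s_1. (2*x > cnt - 5 ∨ (3*pos_1 ≥ -11 ↔ s_1 ≠ 2*cnt + 3))))))) ∧ ((¬(g + 3*x ≥ -2 ∨ x < cnt + 6)) → ((2*s ≤ 13 ∨ g < 9) ∧ (∀s_1. (2*x > cnt - 5 ∨ (pos ≥ -9 ↔ s_1 ≠ 2*cnt + 3)))))
Answer: WP = ((g + 3*x ≥ -2 ∨ x < cnt + 6) → (∀pos_1. (((g < 3 ∨ s ≠ 5) → (∀s_1. (2*x > cnt - 5 ∨ (pos_1 ≥ -9 ↔ s_1 ≠ 2*cnt + 3)))) ∧ ((¬(g < 3 ∨ s ≠ 5)) → (∀s_1. (2*x > cnt - 5 ∨ (3*pos_1 ≥ -11 ↔ s_1 ≠ 2*cnt + 3))))))) ∧ ((¬(g + 3*x ≥ -2 ∨ x < cnt + 6)) → ((2*s ≤ 13 ∨ g < 9) ∧ (∀s_1. (2*x > cnt - 5 ∨ (pos ≥ -9 ↔ s_1 ≠ 2*cnt + 3)))))


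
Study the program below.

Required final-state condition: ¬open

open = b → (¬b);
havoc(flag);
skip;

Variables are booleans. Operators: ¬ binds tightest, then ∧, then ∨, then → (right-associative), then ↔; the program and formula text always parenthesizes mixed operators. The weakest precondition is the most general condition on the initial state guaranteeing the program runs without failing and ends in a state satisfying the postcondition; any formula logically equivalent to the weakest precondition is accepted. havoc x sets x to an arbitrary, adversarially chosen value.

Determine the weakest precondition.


Working backward. After the program, ¬open must hold.
Before skip: ¬open
Before havoc flag: ¬open
Before open := b → (¬b): ¬(b → (¬b))
Answer: WP = ¬(b → (¬b))


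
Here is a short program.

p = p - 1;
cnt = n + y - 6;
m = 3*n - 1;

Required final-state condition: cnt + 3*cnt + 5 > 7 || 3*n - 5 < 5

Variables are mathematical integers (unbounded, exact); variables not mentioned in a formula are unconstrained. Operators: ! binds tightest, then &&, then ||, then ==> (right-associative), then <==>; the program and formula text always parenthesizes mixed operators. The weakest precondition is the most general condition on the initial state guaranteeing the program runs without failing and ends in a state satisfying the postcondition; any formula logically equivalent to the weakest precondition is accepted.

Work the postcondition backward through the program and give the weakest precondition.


Working backward. After the program, the postcondition cnt + 3*cnt + 5 > 7 || 3*n - 5 < 5 must hold; in canonical form it is 4*cnt > 2 || 3*n < 10.
Before m := 3*n - 1: 4*cnt > 2 || 3*n < 10
Before cnt := n + y - 6: 4*n + 4*y > 26 || 3*n < 10
Before p := p - 1: 4*n + 4*y > 26 || 3*n < 10
Answer: WP = 4*n + 4*y > 26 || 3*n < 10


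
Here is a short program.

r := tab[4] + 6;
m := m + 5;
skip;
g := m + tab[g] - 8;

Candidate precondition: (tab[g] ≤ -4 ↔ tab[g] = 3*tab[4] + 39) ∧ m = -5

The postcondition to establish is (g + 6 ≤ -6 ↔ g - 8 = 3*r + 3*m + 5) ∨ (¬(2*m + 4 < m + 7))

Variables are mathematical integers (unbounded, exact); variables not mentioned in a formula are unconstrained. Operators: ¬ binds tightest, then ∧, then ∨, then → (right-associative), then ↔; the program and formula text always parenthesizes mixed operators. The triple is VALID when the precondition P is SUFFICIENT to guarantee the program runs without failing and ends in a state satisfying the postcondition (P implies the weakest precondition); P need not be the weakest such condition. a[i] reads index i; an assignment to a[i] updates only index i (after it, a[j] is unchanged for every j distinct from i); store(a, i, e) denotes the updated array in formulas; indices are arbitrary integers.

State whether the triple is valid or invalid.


Working backward. After the program, the postcondition (g + 6 ≤ -6 ↔ g - 8 = 3*r + 3*m + 5) ∨ (¬(2*m + 4 < m + 7)) must hold; in canonical form it is (g ≤ -12 ↔ g = 3*m + 3*r + 13) ∨ (¬(m < 3)).
Before g := m + tab[g] - 8: (tab[g] + m ≤ -4 ↔ tab[g] = 2*m + 3*r + 21) ∨ (¬(m < 3))
Before skip: (tab[g] + m ≤ -4 ↔ tab[g] = 2*m + 3*r + 21) ∨ (¬(m < 3))
Before m := m + 5: (tab[g] + m ≤ -9 ↔ tab[g] = 2*m + 3*r + 31) ∨ (¬(m < -2))
Before r := tab[4] + 6: (tab[g] + m ≤ -9 ↔ tab[g] = 3*tab[4] + 2*m + 49) ∨ (¬(m < -2))
The weakest precondition is (tab[g] + m ≤ -9 ↔ tab[g] = 3*tab[4] + 2*m + 49) ∨ (¬(m < -2)).
Check whether (tab[g] ≤ -4 ↔ tab[g] = 3*tab[4] + 39) ∧ m = -5 implies it.
Every state satisfying the precondition satisfies the weakest precondition: the implication holds.
Answer: valid


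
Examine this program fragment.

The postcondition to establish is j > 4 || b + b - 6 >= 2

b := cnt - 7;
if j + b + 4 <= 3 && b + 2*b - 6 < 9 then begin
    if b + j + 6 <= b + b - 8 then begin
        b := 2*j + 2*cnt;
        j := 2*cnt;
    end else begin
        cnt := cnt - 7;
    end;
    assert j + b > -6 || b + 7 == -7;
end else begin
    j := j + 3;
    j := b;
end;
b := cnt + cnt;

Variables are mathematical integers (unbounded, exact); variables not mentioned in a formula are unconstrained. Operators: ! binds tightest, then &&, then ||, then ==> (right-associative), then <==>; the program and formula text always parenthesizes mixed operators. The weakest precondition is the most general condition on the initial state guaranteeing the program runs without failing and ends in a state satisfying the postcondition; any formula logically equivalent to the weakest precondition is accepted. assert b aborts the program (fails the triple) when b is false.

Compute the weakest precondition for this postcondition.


Working backward. After the program, the postcondition j > 4 || b + b - 6 >= 2 must hold; in canonical form it is j > 4 || 2*b >= 8.
Before b := cnt + cnt: j > 4 || 4*cnt >= 8
Then branch requires (j <= b - 14 ==> ((4*cnt + 2*j > -6 || 2*cnt + 2*j == -14) && (2*cnt > 4 || 4*cnt >= 8))) && ((!(j <= b - 14)) ==> ((b + j > -6 || b == -14) && (j > 4 || 4*cnt >= 36))); else branch requires b > 4 || 4*cnt >= 8.
Before the if: ((b + j <= -1 && 3*b < 15) ==> ((j <= b - 14 ==> ((4*cnt + 2*j > -6 || 2*cnt + 2*j == -14) && (2*cnt > 4 || 4*cnt >= 8))) && ((!(j <= b - 14)) ==> ((b + j > -6 || b == -14) && (j > 4 || 4*cnt >= 36))))) && ((!(b + j <= -1 && 3*b < 15)) ==> (b > 4 || 4*cnt >= 8))
Before b := cnt - 7: ((cnt + j <= 6 && 3*cnt < 36) ==> ((j <= cnt - 21 ==> ((4*cnt + 2*j > -6 || 2*cnt + 2*j == -14) && (2*cnt > 4 || 4*cnt >= 8))) && ((!(j <= cnt - 21)) ==> ((cnt + j > 1 || cnt == -7) && (j > 4 || 4*cnt >= 36))))) && ((!(cnt + j <= 6 && 3*cnt < 36)) ==> (cnt > 11 || 4*cnt >= 8))
Answer: WP = ((cnt + j <= 6 && 3*cnt < 36) ==> ((j <= cnt - 21 ==> ((4*cnt + 2*j > -6 || 2*cnt + 2*j == -14) && (2*cnt > 4 || 4*cnt >= 8))) && ((!(j <= cnt - 21)) ==> ((cnt + j > 1 || cnt == -7) && (j > 4 || 4*cnt >= 36))))) && ((!(cnt + j <= 6 && 3*cnt < 36)) ==> (cnt > 11 || 4*cnt >= 8))


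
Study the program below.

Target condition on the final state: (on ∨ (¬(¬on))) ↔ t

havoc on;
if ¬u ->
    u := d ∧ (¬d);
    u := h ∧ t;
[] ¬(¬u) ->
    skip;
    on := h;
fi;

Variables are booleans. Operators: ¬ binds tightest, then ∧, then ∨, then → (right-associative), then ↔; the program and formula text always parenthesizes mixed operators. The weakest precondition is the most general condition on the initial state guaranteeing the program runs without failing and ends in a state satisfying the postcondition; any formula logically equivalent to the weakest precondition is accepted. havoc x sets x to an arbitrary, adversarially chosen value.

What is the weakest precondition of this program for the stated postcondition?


Working backward. After the program, the postcondition (on ∨ (¬(¬on))) ↔ t must hold; in canonical form it is on ↔ t.
Then branch requires on ↔ t; else branch requires h ↔ t.
Before the if: ((¬u) → (on ↔ t)) ∧ (u → (h ↔ t))
Before havoc on: ((¬u) → t) ∧ (u → (h ↔ t)) ∧ ((¬u) → (¬t))
Answer: WP = ((¬u) → t) ∧ (u → (h ↔ t)) ∧ ((¬u) → (¬t))


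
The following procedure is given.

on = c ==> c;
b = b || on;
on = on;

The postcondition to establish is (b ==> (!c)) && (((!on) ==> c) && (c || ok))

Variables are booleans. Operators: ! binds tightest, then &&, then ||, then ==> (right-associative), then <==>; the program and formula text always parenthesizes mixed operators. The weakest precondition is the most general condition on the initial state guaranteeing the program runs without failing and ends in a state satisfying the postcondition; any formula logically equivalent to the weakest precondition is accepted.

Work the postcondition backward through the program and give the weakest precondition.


Working backward. After the program, the postcondition (b ==> (!c)) && (((!on) ==> c) && (c || ok)) must hold; in canonical form it is (b ==> (!c)) && ((!on) ==> c) && (c || ok).
Before on := on: (b ==> (!c)) && ((!on) ==> c) && (c || ok)
Before b := b || on: ((b || on) ==> (!c)) && ((!on) ==> c) && (c || ok)
Before on := c ==> c: (!c) && (c || ok)
Answer: WP = (!c) && (c || ok)


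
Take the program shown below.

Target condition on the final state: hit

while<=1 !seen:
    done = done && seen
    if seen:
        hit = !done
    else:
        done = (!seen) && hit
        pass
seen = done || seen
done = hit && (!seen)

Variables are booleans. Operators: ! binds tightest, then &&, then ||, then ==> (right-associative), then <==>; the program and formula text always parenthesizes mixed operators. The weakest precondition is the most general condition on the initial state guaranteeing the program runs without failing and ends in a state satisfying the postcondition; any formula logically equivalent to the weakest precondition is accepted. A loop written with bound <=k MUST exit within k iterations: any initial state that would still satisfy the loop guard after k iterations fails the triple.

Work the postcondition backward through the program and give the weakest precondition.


Working backward. After the program, hit must hold.
Before done := hit && (!seen): hit
Before seen := done || seen: hit
Before the loop (bound <=1), unroll the exhaustion recursion (WP_0 = exit-now case; WP_j = one more guarded iteration, up to j = 1):
  WP_0: seen && hit
  WP_1: ((!seen) ==> ((seen ==> (seen && (!(done && seen)))) && ((!seen) ==> (seen && hit)))) && (seen ==> hit)
So before the loop: ((!seen) ==> ((seen ==> (seen && (!(done && seen)))) && ((!seen) ==> (seen && hit)))) && (seen ==> hit)
Answer: WP = ((!seen) ==> ((seen ==> (seen && (!(done && seen)))) && ((!seen) ==> (seen && hit)))) && (seen ==> hit)


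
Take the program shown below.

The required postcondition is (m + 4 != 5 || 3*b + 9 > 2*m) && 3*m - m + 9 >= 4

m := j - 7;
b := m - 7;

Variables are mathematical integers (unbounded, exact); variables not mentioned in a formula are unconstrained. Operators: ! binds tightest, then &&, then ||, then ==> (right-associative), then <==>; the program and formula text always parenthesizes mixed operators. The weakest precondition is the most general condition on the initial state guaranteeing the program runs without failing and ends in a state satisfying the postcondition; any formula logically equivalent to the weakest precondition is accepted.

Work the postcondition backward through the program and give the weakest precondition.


Working backward. After the program, the postcondition (m + 4 != 5 || 3*b + 9 > 2*m) && 3*m - m + 9 >= 4 must hold; in canonical form it is (m != 1 || 3*b > 2*m - 9) && 2*m >= -5.
Before b := m - 7: (m != 1 || m > 12) && 2*m >= -5
Before m := j - 7: (j != 8 || j > 19) && 2*j >= 9
Answer: WP = (j != 8 || j > 19) && 2*j >= 9


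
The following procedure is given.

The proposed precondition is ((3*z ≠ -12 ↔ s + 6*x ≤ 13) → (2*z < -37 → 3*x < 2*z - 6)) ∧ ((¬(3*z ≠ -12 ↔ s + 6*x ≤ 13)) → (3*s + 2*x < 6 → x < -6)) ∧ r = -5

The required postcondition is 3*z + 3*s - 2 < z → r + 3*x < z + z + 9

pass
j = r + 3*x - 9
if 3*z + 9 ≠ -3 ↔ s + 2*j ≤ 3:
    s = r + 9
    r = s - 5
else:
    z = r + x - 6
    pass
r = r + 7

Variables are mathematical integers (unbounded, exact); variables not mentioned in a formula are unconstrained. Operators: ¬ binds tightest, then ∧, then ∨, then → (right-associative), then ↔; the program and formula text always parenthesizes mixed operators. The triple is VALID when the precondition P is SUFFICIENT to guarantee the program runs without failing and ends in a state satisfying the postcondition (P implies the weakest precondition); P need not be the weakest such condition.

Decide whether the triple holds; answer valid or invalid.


Working backward. After the program, the postcondition 3*z + 3*s - 2 < z → r + 3*x < z + z + 9 must hold; in canonical form it is 3*s + 2*z < 2 → r + 3*x < 2*z + 9.
Before r := r + 7: 3*s + 2*z < 2 → r + 3*x < 2*z + 2
Then branch requires 3*r + 2*z < -25 → r + 3*x < 2*z - 2; else branch requires 2*r + 3*s + 2*x < 14 → x < r - 10.
Before the if: ((3*z ≠ -12 ↔ 2*j + s ≤ 3) → (3*r + 2*z < -25 → r + 3*x < 2*z - 2)) ∧ ((¬(3*z ≠ -12 ↔ 2*j + s ≤ 3)) → (2*r + 3*s + 2*x < 14 → x < r - 10))
Before j := r + 3*x - 9: ((3*z ≠ -12 ↔ 2*r + s + 6*x ≤ 21) → (3*r + 2*z < -25 → r + 3*x < 2*z - 2)) ∧ ((¬(3*z ≠ -12 ↔ 2*r + s + 6*x ≤ 21)) → (2*r + 3*s + 2*x < 14 → x < r - 10))
Before skip: ((3*z ≠ -12 ↔ 2*r + s + 6*x ≤ 21) → (3*r + 2*z < -25 → r + 3*x < 2*z - 2)) ∧ ((¬(3*z ≠ -12 ↔ 2*r + s + 6*x ≤ 21)) → (2*r + 3*s + 2*x < 14 → x < r - 10))
The weakest precondition is ((3*z ≠ -12 ↔ 2*r + s + 6*x ≤ 21) → (3*r + 2*z < -25 → r + 3*x < 2*z - 2)) ∧ ((¬(3*z ≠ -12 ↔ 2*r + s + 6*x ≤ 21)) → (2*r + 3*s + 2*x < 14 → x < r - 10)).
Check whether ((3*z ≠ -12 ↔ s + 6*x ≤ 13) → (2*z < -37 → 3*x < 2*z - 6)) ∧ ((¬(3*z ≠ -12 ↔ s + 6*x ≤ 13)) → (3*s + 2*x < 6 → x < -6)) ∧ r = -5 implies it.
Countermodel: at the initial state r = -5, s = 1, x = 6, z = -19, the precondition holds but the weakest precondition fails.
Answer: invalid


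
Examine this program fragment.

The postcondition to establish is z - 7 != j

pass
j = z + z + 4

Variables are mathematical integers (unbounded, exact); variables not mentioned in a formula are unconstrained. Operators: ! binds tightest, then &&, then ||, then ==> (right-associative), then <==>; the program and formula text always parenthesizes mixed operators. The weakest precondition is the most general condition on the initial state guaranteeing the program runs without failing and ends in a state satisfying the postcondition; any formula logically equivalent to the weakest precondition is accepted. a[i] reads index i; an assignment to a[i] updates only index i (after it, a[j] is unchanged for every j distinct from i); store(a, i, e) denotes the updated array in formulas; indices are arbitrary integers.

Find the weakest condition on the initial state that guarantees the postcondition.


Working backward. After the program, the postcondition z - 7 != j must hold; in canonical form it is z != j + 7.
Before j := z + z + 4: z != -11
Before skip: z != -11
Answer: WP = z != -11


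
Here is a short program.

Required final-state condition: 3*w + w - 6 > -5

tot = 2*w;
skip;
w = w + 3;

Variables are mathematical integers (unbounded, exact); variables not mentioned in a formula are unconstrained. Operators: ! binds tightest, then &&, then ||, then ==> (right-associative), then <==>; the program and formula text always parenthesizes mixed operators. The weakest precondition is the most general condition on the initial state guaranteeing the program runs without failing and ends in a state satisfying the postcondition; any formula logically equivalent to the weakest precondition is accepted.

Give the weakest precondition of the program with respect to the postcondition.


Working backward. After the program, the postcondition 3*w + w - 6 > -5 must hold; in canonical form it is 4*w > 1.
Before w := w + 3: 4*w > -11
Before skip: 4*w > -11
Before tot := 2*w: 4*w > -11
Answer: WP = 4*w > -11


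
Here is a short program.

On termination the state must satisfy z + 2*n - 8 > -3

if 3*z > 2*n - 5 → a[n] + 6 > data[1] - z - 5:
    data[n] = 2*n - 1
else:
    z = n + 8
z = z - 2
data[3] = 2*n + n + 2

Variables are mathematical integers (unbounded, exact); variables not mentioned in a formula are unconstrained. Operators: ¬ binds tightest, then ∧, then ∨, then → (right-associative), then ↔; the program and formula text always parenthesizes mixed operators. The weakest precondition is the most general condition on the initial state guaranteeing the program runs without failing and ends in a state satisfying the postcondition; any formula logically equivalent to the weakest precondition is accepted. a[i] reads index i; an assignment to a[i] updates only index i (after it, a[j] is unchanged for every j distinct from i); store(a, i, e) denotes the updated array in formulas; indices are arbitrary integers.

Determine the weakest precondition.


Working backward. After the program, the postcondition z + 2*n - 8 > -3 must hold; in canonical form it is 2*n + z > 5.
Before data[3] := 2*n + n + 2: 2*n + z > 5
Before z := z - 2: 2*n + z > 7
Then branch requires 2*n + z > 7; else branch requires 3*n > -1.
Before the if: ((3*z > 2*n - 5 → a[n] + z > data[1] - 11) → 2*n + z > 7) ∧ ((¬(3*z > 2*n - 5 → a[n] + z > data[1] - 11)) → 3*n > -1)
Answer: WP = ((3*z > 2*n - 5 → a[n] + z > data[1] - 11) → 2*n + z > 7) ∧ ((¬(3*z > 2*n - 5 → a[n] + z > data[1] - 11)) → 3*n > -1)


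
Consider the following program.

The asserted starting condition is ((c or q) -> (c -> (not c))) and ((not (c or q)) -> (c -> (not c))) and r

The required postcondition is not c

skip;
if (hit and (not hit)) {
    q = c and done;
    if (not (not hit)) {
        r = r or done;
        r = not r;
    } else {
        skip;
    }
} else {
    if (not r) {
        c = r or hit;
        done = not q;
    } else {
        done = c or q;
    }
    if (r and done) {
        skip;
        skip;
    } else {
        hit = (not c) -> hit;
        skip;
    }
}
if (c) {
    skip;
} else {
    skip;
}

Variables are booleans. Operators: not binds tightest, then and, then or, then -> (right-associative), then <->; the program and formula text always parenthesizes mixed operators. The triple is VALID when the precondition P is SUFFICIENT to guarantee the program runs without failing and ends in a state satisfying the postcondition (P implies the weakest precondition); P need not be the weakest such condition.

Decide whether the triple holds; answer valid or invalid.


Working backward. After the program, not c must hold.
Then branch requires not c; else branch requires not c.
Before the if: c -> (not c)
Then branch requires (hit -> (c -> (not c))) and ((not hit) -> (c -> (not c))); else branch requires ((not r) -> (((r and (not q)) -> ((r or hit) -> (not (r or hit)))) and ((not (r and (not q))) -> ((r or hit) -> (not (r or hit)))))) and (r -> (((r and (c or q)) -> (c -> (not c))) and ((not (r and (c or q))) -> (c -> (not c))))).
Before the if: ((not r) -> (((r and (not q)) -> ((r or hit) -> (not (r or hit)))) and ((not (r and (not q))) -> ((r or hit) -> (not (r or hit)))))) and (r -> (((r and (c or q)) -> (c -> (not c))) and ((not (r and (c or q))) -> (c -> (not c)))))
Before skip: ((not r) -> (((r and (not q)) -> ((r or hit) -> (not (r or hit)))) and ((not (r and (not q))) -> ((r or hit) -> (not (r or hit)))))) and (r -> (((r and (c or q)) -> (c -> (not c))) and ((not (r and (c or q))) -> (c -> (not c)))))
The weakest precondition is ((not r) -> (((r and (not q)) -> ((r or hit) -> (not (r or hit)))) and ((not (r and (not q))) -> ((r or hit) -> (not (r or hit)))))) and (r -> (((r and (c or q)) -> (c -> (not c))) and ((not (r and (c or q))) -> (c -> (not c))))).
Check whether ((c or q) -> (c -> (not c))) and ((not (c or q)) -> (c -> (not c))) and r implies it.
Every state satisfying the precondition satisfies the weakest precondition: the implication holds.
Answer: valid


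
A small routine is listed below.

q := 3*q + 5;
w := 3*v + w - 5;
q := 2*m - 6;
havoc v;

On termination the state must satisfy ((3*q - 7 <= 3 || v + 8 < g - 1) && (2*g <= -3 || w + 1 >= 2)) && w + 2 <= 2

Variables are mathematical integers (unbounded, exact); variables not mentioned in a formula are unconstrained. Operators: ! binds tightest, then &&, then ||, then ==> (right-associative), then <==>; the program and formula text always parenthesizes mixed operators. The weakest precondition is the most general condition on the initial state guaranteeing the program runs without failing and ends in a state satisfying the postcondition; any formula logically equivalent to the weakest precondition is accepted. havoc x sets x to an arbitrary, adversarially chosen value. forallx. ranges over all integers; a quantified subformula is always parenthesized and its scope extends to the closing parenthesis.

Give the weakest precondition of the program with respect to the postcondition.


Working backward. After the program, the postcondition ((3*q - 7 <= 3 || v + 8 < g - 1) && (2*g <= -3 || w + 1 >= 2)) && w + 2 <= 2 must hold; in canonical form it is (3*q <= 10 || v < g - 9) && (2*g <= -3 || w >= 1) && w <= 0.
Before havoc v: forall v_1. ((3*q <= 10 || v_1 < g - 9) && (2*g <= -3 || w >= 1) && w <= 0)
Before q := 2*m - 6: forall v_1. ((6*m <= 28 || v_1 < g - 9) && (2*g <= -3 || w >= 1) && w <= 0)
Before w := 3*v + w - 5: forall v_1. ((6*m <= 28 || v_1 < g - 9) && (2*g <= -3 || 3*v + w >= 6) && 3*v + w <= 5)
Before q := 3*q + 5: forall v_1. ((6*m <= 28 || v_1 < g - 9) && (2*g <= -3 || 3*v + w >= 6) && 3*v + w <= 5)
Answer: WP = forall v_1. ((6*m <= 28 || v_1 < g - 9) && (2*g <= -3 || 3*v + w >= 6) && 3*v + w <= 5)


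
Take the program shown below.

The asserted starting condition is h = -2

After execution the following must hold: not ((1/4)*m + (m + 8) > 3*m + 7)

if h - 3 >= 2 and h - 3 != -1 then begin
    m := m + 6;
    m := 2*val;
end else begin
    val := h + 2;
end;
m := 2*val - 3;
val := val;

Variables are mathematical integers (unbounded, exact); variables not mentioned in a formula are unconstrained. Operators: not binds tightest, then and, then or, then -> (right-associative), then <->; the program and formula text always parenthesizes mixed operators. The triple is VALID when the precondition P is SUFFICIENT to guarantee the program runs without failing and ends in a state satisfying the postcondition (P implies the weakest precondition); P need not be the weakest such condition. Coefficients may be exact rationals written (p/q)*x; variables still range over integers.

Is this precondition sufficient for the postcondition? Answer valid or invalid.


Working backward. After the program, the postcondition not ((1/4)*m + (m + 8) > 3*m + 7) must hold; in canonical form it is not ((7/4)*m < 1).
Before val := val: not ((7/4)*m < 1)
Before m := 2*val - 3: not ((7/2)*val < 25/4)
Then branch requires not ((7/2)*val < 25/4); else branch requires not ((7/2)*h < -3/4).
Before the if: ((h >= 5 and h != 2) -> (not ((7/2)*val < 25/4))) and ((not (h >= 5 and h != 2)) -> (not ((7/2)*h < -3/4)))
The weakest precondition is ((h >= 5 and h != 2) -> (not ((7/2)*val < 25/4))) and ((not (h >= 5 and h != 2)) -> (not ((7/2)*h < -3/4))).
Check whether h = -2 implies it.
Countermodel: at the initial state h = -2, val = 0, the precondition holds but the weakest precondition fails.
Answer: invalid
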